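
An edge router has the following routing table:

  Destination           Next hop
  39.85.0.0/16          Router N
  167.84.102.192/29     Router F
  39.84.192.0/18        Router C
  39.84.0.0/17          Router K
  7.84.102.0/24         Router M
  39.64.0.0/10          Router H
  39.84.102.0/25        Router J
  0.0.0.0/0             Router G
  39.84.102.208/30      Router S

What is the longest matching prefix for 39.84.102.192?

Entries matching 39.84.102.192:
  0.0.0.0/0 (default, matches everything)
  39.64.0.0/10 (39.64.0.0 - 39.127.255.255)
  39.84.0.0/17 (39.84.0.0 - 39.84.127.255)
Most specific is 39.84.0.0/17.

39.84.0.0/17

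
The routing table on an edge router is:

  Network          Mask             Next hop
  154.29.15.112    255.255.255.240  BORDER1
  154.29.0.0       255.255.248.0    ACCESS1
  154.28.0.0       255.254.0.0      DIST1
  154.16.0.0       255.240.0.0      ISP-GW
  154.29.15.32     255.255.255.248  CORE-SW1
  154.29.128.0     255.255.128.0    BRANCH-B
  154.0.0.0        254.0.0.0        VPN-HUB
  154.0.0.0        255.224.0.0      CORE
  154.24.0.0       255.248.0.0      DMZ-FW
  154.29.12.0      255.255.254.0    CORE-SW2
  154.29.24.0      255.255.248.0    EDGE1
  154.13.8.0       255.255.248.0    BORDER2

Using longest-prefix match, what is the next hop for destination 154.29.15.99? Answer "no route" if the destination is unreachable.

Routes whose prefix contains 154.29.15.99:
  154.0.0.0/7 (154.0.0.0 - 155.255.255.255) -> VPN-HUB
  154.0.0.0/11 (154.0.0.0 - 154.31.255.255) -> CORE
  154.16.0.0/12 (154.16.0.0 - 154.31.255.255) -> ISP-GW
  154.24.0.0/13 (154.24.0.0 - 154.31.255.255) -> DMZ-FW
  154.28.0.0/15 (154.28.0.0 - 154.29.255.255) -> DIST1
More-specific entries that do NOT match:
  154.29.15.32/29 (154.29.15.32 - 154.29.15.39) does not contain 154.29.15.99
  154.29.15.112/28 (154.29.15.112 - 154.29.15.127) does not contain 154.29.15.99
  154.29.12.0/23 (154.29.12.0 - 154.29.13.255) does not contain 154.29.15.99
  154.29.0.0/21 (154.29.0.0 - 154.29.7.255) does not contain 154.29.15.99
  154.29.24.0/21 (154.29.24.0 - 154.29.31.255) does not contain 154.29.15.99
  154.13.8.0/21 (154.13.8.0 - 154.13.15.255) does not contain 154.29.15.99
  154.29.128.0/17 (154.29.128.0 - 154.29.255.255) does not contain 154.29.15.99
Longest matching prefix is /15 -> next hop DIST1.

DIST1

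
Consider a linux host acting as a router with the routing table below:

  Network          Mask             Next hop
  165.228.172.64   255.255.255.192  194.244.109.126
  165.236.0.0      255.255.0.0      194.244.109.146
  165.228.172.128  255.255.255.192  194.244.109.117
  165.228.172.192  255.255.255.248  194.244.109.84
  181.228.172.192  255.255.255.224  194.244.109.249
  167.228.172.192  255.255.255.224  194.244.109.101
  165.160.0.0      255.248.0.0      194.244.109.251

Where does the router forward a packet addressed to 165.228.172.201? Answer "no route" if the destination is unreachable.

no route

No entry's prefix contains 165.228.172.201; there is no default route.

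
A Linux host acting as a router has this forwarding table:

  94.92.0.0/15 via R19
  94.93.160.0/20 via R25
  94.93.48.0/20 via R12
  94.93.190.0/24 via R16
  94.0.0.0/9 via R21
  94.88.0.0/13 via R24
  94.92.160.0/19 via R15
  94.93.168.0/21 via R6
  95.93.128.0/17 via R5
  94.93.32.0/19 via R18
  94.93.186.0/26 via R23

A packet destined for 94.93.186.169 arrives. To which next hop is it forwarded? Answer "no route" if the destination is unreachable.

Routes whose prefix contains 94.93.186.169:
  94.0.0.0/9 (94.0.0.0 - 94.127.255.255) -> R21
  94.88.0.0/13 (94.88.0.0 - 94.95.255.255) -> R24
  94.92.0.0/15 (94.92.0.0 - 94.93.255.255) -> R19
More-specific entries that do NOT match:
  94.93.186.0/26 (94.93.186.0 - 94.93.186.63) does not contain 94.93.186.169
  94.93.190.0/24 (94.93.190.0 - 94.93.190.255) does not contain 94.93.186.169
  94.93.168.0/21 (94.93.168.0 - 94.93.175.255) does not contain 94.93.186.169
  94.93.160.0/20 (94.93.160.0 - 94.93.175.255) does not contain 94.93.186.169
  94.93.48.0/20 (94.93.48.0 - 94.93.63.255) does not contain 94.93.186.169
  94.92.160.0/19 (94.92.160.0 - 94.92.191.255) does not contain 94.93.186.169
  94.93.32.0/19 (94.93.32.0 - 94.93.63.255) does not contain 94.93.186.169
  95.93.128.0/17 (95.93.128.0 - 95.93.255.255) does not contain 94.93.186.169
Longest matching prefix is /15 -> next hop R19.

R19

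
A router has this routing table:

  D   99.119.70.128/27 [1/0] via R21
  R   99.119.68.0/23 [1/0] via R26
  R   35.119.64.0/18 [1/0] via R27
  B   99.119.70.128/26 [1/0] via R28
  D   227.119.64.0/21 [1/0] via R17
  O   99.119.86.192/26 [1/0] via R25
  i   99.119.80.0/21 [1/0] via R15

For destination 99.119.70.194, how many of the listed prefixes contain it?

0

No listed prefix contains 99.119.70.194.
Total matching entries: 0.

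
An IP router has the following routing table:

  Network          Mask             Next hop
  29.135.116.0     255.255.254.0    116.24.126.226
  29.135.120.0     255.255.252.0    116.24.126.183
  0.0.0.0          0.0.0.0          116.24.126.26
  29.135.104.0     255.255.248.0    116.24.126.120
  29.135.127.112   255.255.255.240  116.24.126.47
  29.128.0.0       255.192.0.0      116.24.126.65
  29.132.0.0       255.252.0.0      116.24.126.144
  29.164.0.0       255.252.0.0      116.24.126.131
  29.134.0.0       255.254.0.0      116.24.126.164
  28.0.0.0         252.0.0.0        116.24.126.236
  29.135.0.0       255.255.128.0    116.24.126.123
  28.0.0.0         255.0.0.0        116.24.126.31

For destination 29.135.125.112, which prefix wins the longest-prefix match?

Entries matching 29.135.125.112:
  0.0.0.0/0 (default, matches everything)
  28.0.0.0/6 (28.0.0.0 - 31.255.255.255)
  29.128.0.0/10 (29.128.0.0 - 29.191.255.255)
  29.132.0.0/14 (29.132.0.0 - 29.135.255.255)
  29.134.0.0/15 (29.134.0.0 - 29.135.255.255)
  29.135.0.0/17 (29.135.0.0 - 29.135.127.255)
Most specific is 29.135.0.0/17.

29.135.0.0/17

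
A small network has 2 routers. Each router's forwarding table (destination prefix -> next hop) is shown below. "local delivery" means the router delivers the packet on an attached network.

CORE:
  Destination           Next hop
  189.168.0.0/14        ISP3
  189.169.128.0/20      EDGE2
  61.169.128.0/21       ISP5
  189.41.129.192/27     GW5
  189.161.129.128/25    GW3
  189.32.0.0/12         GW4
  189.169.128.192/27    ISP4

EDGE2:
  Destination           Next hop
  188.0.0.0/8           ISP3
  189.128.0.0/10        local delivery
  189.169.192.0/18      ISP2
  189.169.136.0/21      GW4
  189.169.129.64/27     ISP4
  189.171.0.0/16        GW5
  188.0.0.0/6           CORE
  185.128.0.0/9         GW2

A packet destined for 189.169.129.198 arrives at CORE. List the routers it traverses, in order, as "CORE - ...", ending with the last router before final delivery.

CORE - EDGE2

At CORE: longest match for 189.169.129.198 is 189.169.128.0/20 -> EDGE2
At EDGE2: longest match for 189.169.129.198 is 189.128.0.0/10 -> local delivery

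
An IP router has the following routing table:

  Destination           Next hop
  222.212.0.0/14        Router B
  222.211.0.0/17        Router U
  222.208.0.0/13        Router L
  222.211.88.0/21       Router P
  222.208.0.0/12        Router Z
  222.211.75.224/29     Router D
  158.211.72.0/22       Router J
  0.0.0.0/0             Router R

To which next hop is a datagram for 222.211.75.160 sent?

Router U

Routes whose prefix contains 222.211.75.160:
  0.0.0.0/0 (default, matches everything) -> Router R
  222.208.0.0/12 (222.208.0.0 - 222.223.255.255) -> Router Z
  222.208.0.0/13 (222.208.0.0 - 222.215.255.255) -> Router L
  222.211.0.0/17 (222.211.0.0 - 222.211.127.255) -> Router U
More-specific entries that do NOT match:
  222.211.75.224/29 (222.211.75.224 - 222.211.75.231) does not contain 222.211.75.160
  158.211.72.0/22 (158.211.72.0 - 158.211.75.255) does not contain 222.211.75.160
  222.211.88.0/21 (222.211.88.0 - 222.211.95.255) does not contain 222.211.75.160
Longest matching prefix is /17 -> next hop Router U.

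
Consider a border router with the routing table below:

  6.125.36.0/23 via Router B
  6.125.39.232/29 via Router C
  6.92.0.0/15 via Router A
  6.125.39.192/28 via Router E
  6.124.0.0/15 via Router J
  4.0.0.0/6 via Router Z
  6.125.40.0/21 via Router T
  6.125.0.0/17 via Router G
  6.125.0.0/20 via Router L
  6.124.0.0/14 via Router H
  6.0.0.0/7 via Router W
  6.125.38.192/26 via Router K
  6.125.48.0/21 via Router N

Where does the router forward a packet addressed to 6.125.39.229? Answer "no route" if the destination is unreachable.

Router G

Routes whose prefix contains 6.125.39.229:
  4.0.0.0/6 (4.0.0.0 - 7.255.255.255) -> Router Z
  6.0.0.0/7 (6.0.0.0 - 7.255.255.255) -> Router W
  6.124.0.0/14 (6.124.0.0 - 6.127.255.255) -> Router H
  6.124.0.0/15 (6.124.0.0 - 6.125.255.255) -> Router J
  6.125.0.0/17 (6.125.0.0 - 6.125.127.255) -> Router G
More-specific entries that do NOT match:
  6.125.39.232/29 (6.125.39.232 - 6.125.39.239) does not contain 6.125.39.229
  6.125.39.192/28 (6.125.39.192 - 6.125.39.207) does not contain 6.125.39.229
  6.125.38.192/26 (6.125.38.192 - 6.125.38.255) does not contain 6.125.39.229
  6.125.36.0/23 (6.125.36.0 - 6.125.37.255) does not contain 6.125.39.229
  6.125.40.0/21 (6.125.40.0 - 6.125.47.255) does not contain 6.125.39.229
  6.125.48.0/21 (6.125.48.0 - 6.125.55.255) does not contain 6.125.39.229
  6.125.0.0/20 (6.125.0.0 - 6.125.15.255) does not contain 6.125.39.229
Longest matching prefix is /17 -> next hop Router G.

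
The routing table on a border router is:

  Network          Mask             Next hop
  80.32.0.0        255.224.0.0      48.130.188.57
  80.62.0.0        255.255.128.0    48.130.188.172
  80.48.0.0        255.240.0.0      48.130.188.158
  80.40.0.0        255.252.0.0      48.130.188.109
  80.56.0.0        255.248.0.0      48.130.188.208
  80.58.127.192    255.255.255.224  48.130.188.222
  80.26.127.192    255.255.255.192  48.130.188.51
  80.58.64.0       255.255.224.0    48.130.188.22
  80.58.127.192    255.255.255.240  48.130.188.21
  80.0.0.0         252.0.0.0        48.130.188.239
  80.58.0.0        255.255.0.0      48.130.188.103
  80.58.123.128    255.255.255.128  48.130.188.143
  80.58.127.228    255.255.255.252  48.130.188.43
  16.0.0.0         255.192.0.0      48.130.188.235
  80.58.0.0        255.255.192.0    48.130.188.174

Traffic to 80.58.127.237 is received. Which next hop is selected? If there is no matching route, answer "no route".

Routes whose prefix contains 80.58.127.237:
  80.0.0.0/6 (80.0.0.0 - 83.255.255.255) -> 48.130.188.239
  80.32.0.0/11 (80.32.0.0 - 80.63.255.255) -> 48.130.188.57
  80.48.0.0/12 (80.48.0.0 - 80.63.255.255) -> 48.130.188.158
  80.56.0.0/13 (80.56.0.0 - 80.63.255.255) -> 48.130.188.208
  80.58.0.0/16 (80.58.0.0 - 80.58.255.255) -> 48.130.188.103
More-specific entries that do NOT match:
  80.58.127.228/30 (80.58.127.228 - 80.58.127.231) does not contain 80.58.127.237
  80.58.127.192/28 (80.58.127.192 - 80.58.127.207) does not contain 80.58.127.237
  80.58.127.192/27 (80.58.127.192 - 80.58.127.223) does not contain 80.58.127.237
  80.26.127.192/26 (80.26.127.192 - 80.26.127.255) does not contain 80.58.127.237
  80.58.123.128/25 (80.58.123.128 - 80.58.123.255) does not contain 80.58.127.237
  80.58.64.0/19 (80.58.64.0 - 80.58.95.255) does not contain 80.58.127.237
  80.58.0.0/18 (80.58.0.0 - 80.58.63.255) does not contain 80.58.127.237
  80.62.0.0/17 (80.62.0.0 - 80.62.127.255) does not contain 80.58.127.237
Longest matching prefix is /16 -> next hop 48.130.188.103.

48.130.188.103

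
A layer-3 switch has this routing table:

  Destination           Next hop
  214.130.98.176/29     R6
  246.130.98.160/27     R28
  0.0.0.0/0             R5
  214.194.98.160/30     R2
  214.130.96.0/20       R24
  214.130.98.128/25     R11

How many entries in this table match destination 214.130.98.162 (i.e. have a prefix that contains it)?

3

Prefixes containing 214.130.98.162:
  0.0.0.0/0 (default, matches everything)
  214.130.96.0/20 (214.130.96.0 - 214.130.111.255)
  214.130.98.128/25 (214.130.98.128 - 214.130.98.255)
Total matching entries: 3.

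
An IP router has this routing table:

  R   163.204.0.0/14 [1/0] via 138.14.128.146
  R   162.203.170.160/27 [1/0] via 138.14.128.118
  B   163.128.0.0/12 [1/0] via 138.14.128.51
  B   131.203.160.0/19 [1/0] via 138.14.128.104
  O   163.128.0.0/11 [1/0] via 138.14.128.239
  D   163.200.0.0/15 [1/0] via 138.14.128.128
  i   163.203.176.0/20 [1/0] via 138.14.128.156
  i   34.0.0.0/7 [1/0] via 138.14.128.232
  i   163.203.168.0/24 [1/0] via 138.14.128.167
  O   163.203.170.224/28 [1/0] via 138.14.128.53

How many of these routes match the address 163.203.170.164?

0

No listed prefix contains 163.203.170.164.
Total matching entries: 0.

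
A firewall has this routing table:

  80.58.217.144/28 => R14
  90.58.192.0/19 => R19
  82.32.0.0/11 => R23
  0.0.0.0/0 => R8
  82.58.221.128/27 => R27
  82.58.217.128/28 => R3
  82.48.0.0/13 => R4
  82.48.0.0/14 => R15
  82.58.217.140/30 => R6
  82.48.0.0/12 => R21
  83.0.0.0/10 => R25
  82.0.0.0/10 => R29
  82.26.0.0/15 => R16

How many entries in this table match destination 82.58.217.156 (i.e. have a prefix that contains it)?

4

Prefixes containing 82.58.217.156:
  0.0.0.0/0 (default, matches everything)
  82.0.0.0/10 (82.0.0.0 - 82.63.255.255)
  82.32.0.0/11 (82.32.0.0 - 82.63.255.255)
  82.48.0.0/12 (82.48.0.0 - 82.63.255.255)
Total matching entries: 4.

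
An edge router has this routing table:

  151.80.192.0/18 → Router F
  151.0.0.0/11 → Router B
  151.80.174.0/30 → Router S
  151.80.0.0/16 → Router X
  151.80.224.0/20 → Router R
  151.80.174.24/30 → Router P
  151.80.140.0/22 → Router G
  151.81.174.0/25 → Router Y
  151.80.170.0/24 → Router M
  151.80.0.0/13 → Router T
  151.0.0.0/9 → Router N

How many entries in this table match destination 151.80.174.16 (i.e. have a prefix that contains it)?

Prefixes containing 151.80.174.16:
  151.0.0.0/9 (151.0.0.0 - 151.127.255.255)
  151.80.0.0/13 (151.80.0.0 - 151.87.255.255)
  151.80.0.0/16 (151.80.0.0 - 151.80.255.255)
Total matching entries: 3.

3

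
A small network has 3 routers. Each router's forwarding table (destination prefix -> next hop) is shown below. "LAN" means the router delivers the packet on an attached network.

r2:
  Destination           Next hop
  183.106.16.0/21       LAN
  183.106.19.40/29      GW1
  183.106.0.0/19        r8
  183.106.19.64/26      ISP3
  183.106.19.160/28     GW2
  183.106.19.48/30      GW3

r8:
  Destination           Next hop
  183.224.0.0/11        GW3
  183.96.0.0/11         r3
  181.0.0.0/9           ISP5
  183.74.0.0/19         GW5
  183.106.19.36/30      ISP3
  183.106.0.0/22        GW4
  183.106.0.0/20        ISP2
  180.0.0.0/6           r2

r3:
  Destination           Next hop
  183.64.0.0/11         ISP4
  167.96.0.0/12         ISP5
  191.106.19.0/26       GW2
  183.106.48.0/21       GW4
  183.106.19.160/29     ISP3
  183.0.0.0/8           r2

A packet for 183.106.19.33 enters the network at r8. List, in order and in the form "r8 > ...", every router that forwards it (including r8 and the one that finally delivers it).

At r8: longest match for 183.106.19.33 is 183.96.0.0/11 -> r3
At r3: longest match for 183.106.19.33 is 183.0.0.0/8 -> r2
At r2: longest match for 183.106.19.33 is 183.106.16.0/21 -> LAN

r8 > r3 > r2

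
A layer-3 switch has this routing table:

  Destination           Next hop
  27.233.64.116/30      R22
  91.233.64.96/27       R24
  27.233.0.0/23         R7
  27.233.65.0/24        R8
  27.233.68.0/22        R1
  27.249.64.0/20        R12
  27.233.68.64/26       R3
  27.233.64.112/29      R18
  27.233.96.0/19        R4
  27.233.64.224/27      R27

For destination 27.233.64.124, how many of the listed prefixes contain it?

No listed prefix contains 27.233.64.124.
Total matching entries: 0.

0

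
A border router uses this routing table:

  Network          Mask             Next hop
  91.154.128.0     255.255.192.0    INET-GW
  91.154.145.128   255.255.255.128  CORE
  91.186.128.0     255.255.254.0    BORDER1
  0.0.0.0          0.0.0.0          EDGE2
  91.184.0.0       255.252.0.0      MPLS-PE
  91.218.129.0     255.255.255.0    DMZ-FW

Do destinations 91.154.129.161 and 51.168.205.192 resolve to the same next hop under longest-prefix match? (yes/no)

no

91.154.129.161: longest match 91.154.128.0/18 -> INET-GW
51.168.205.192: longest match 0.0.0.0/0 -> EDGE2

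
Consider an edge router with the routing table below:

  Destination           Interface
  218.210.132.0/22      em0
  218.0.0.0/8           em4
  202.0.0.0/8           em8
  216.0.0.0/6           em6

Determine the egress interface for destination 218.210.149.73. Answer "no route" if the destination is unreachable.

Routes whose prefix contains 218.210.149.73:
  216.0.0.0/6 (216.0.0.0 - 219.255.255.255) -> em6
  218.0.0.0/8 (218.0.0.0 - 218.255.255.255) -> em4
More-specific entries that do NOT match:
  218.210.132.0/22 (218.210.132.0 - 218.210.135.255) does not contain 218.210.149.73
Longest matching prefix is /8 -> interface em4.

em4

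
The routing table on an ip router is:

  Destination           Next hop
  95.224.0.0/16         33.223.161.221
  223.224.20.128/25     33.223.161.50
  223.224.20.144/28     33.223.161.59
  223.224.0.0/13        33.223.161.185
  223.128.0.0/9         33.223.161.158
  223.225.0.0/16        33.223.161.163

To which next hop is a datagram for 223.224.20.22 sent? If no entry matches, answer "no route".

33.223.161.185

Routes whose prefix contains 223.224.20.22:
  223.128.0.0/9 (223.128.0.0 - 223.255.255.255) -> 33.223.161.158
  223.224.0.0/13 (223.224.0.0 - 223.231.255.255) -> 33.223.161.185
More-specific entries that do NOT match:
  223.224.20.144/28 (223.224.20.144 - 223.224.20.159) does not contain 223.224.20.22
  223.224.20.128/25 (223.224.20.128 - 223.224.20.255) does not contain 223.224.20.22
  95.224.0.0/16 (95.224.0.0 - 95.224.255.255) does not contain 223.224.20.22
  223.225.0.0/16 (223.225.0.0 - 223.225.255.255) does not contain 223.224.20.22
Longest matching prefix is /13 -> next hop 33.223.161.185.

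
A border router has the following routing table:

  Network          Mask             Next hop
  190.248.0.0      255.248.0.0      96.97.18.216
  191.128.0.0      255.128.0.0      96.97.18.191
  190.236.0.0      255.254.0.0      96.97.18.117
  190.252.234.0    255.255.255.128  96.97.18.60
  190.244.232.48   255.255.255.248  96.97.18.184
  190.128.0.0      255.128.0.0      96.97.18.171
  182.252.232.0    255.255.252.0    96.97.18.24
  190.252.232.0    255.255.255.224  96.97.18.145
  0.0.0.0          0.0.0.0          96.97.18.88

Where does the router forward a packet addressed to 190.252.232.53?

96.97.18.216

Routes whose prefix contains 190.252.232.53:
  0.0.0.0/0 (default, matches everything) -> 96.97.18.88
  190.128.0.0/9 (190.128.0.0 - 190.255.255.255) -> 96.97.18.171
  190.248.0.0/13 (190.248.0.0 - 190.255.255.255) -> 96.97.18.216
More-specific entries that do NOT match:
  190.244.232.48/29 (190.244.232.48 - 190.244.232.55) does not contain 190.252.232.53
  190.252.232.0/27 (190.252.232.0 - 190.252.232.31) does not contain 190.252.232.53
  190.252.234.0/25 (190.252.234.0 - 190.252.234.127) does not contain 190.252.232.53
  182.252.232.0/22 (182.252.232.0 - 182.252.235.255) does not contain 190.252.232.53
  190.236.0.0/15 (190.236.0.0 - 190.237.255.255) does not contain 190.252.232.53
Longest matching prefix is /13 -> next hop 96.97.18.216.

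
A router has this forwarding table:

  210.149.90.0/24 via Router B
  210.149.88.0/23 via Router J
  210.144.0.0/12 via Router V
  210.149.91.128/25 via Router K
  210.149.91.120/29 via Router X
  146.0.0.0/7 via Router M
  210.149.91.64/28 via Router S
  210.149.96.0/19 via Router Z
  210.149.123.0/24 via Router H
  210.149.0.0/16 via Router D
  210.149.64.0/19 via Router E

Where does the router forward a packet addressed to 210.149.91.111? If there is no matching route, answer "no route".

Routes whose prefix contains 210.149.91.111:
  210.144.0.0/12 (210.144.0.0 - 210.159.255.255) -> Router V
  210.149.0.0/16 (210.149.0.0 - 210.149.255.255) -> Router D
  210.149.64.0/19 (210.149.64.0 - 210.149.95.255) -> Router E
More-specific entries that do NOT match:
  210.149.91.120/29 (210.149.91.120 - 210.149.91.127) does not contain 210.149.91.111
  210.149.91.64/28 (210.149.91.64 - 210.149.91.79) does not contain 210.149.91.111
  210.149.91.128/25 (210.149.91.128 - 210.149.91.255) does not contain 210.149.91.111
  210.149.90.0/24 (210.149.90.0 - 210.149.90.255) does not contain 210.149.91.111
  210.149.123.0/24 (210.149.123.0 - 210.149.123.255) does not contain 210.149.91.111
  210.149.88.0/23 (210.149.88.0 - 210.149.89.255) does not contain 210.149.91.111
Longest matching prefix is /19 -> next hop Router E.

Router E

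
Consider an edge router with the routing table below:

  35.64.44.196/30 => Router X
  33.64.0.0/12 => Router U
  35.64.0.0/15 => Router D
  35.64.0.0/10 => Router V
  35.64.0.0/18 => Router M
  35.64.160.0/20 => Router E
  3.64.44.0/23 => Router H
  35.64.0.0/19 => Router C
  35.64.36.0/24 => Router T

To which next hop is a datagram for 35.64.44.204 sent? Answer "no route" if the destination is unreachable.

Router M

Routes whose prefix contains 35.64.44.204:
  35.64.0.0/10 (35.64.0.0 - 35.127.255.255) -> Router V
  35.64.0.0/15 (35.64.0.0 - 35.65.255.255) -> Router D
  35.64.0.0/18 (35.64.0.0 - 35.64.63.255) -> Router M
More-specific entries that do NOT match:
  35.64.44.196/30 (35.64.44.196 - 35.64.44.199) does not contain 35.64.44.204
  35.64.36.0/24 (35.64.36.0 - 35.64.36.255) does not contain 35.64.44.204
  3.64.44.0/23 (3.64.44.0 - 3.64.45.255) does not contain 35.64.44.204
  35.64.160.0/20 (35.64.160.0 - 35.64.175.255) does not contain 35.64.44.204
  35.64.0.0/19 (35.64.0.0 - 35.64.31.255) does not contain 35.64.44.204
Longest matching prefix is /18 -> next hop Router M.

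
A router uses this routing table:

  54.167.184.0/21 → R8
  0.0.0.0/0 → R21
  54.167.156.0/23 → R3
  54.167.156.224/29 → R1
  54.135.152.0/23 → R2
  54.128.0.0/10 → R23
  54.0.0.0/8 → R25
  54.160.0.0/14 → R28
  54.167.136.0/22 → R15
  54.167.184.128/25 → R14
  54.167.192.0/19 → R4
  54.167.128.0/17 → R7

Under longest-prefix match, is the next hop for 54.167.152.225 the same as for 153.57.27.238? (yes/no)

no

54.167.152.225: longest match 54.167.128.0/17 -> R7
153.57.27.238: longest match 0.0.0.0/0 -> R21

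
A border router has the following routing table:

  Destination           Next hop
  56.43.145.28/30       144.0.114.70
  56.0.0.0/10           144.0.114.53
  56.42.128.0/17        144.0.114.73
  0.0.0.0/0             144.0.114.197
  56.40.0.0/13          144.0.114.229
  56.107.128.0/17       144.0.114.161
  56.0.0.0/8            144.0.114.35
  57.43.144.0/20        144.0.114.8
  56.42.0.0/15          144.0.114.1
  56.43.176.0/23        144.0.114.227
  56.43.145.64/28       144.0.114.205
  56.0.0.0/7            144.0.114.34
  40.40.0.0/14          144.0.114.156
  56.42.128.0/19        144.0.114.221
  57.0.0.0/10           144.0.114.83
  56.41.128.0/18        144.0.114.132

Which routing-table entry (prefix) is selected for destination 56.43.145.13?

56.42.0.0/15

Entries matching 56.43.145.13:
  0.0.0.0/0 (default, matches everything)
  56.0.0.0/7 (56.0.0.0 - 57.255.255.255)
  56.0.0.0/8 (56.0.0.0 - 56.255.255.255)
  56.0.0.0/10 (56.0.0.0 - 56.63.255.255)
  56.40.0.0/13 (56.40.0.0 - 56.47.255.255)
  56.42.0.0/15 (56.42.0.0 - 56.43.255.255)
Most specific is 56.42.0.0/15.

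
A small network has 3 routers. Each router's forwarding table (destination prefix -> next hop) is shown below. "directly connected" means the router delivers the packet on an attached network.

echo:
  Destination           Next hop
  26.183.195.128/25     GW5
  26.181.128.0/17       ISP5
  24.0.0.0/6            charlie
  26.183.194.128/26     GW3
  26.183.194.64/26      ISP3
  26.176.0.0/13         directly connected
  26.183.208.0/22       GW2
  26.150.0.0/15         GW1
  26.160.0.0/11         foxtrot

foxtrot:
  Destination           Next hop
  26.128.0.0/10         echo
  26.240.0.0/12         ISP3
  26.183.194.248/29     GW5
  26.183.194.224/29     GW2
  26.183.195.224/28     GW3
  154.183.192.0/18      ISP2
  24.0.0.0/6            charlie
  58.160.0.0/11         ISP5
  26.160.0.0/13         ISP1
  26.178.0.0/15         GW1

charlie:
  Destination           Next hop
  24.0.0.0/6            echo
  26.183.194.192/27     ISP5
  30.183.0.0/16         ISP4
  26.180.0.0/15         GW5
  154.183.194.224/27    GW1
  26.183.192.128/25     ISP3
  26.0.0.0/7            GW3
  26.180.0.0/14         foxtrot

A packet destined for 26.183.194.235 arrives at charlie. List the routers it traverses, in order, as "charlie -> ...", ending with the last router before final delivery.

charlie -> foxtrot -> echo

At charlie: longest match for 26.183.194.235 is 26.180.0.0/14 -> foxtrot
At foxtrot: longest match for 26.183.194.235 is 26.128.0.0/10 -> echo
At echo: longest match for 26.183.194.235 is 26.176.0.0/13 -> directly connected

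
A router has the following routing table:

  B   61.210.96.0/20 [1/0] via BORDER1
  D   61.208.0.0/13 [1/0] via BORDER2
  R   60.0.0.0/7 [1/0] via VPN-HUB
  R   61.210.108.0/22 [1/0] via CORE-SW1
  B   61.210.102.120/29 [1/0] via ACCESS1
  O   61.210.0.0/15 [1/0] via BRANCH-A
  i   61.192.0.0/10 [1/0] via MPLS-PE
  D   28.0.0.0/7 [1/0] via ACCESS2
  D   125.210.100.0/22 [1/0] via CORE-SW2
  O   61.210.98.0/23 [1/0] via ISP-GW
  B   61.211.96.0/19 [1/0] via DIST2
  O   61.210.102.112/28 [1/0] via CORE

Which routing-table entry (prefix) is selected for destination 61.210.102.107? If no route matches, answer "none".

Entries matching 61.210.102.107:
  60.0.0.0/7 (60.0.0.0 - 61.255.255.255)
  61.192.0.0/10 (61.192.0.0 - 61.255.255.255)
  61.208.0.0/13 (61.208.0.0 - 61.215.255.255)
  61.210.0.0/15 (61.210.0.0 - 61.211.255.255)
  61.210.96.0/20 (61.210.96.0 - 61.210.111.255)
Most specific is 61.210.96.0/20.

61.210.96.0/20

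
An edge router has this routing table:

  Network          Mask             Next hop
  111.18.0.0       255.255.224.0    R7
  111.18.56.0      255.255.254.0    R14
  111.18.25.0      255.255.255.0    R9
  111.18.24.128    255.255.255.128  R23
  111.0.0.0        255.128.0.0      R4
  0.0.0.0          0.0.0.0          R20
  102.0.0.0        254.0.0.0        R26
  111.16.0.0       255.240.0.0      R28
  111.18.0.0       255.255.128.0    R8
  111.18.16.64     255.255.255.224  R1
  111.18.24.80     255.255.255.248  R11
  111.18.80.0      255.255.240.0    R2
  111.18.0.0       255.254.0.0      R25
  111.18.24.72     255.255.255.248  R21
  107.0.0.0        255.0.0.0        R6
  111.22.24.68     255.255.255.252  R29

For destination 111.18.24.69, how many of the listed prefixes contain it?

Prefixes containing 111.18.24.69:
  0.0.0.0/0 (default, matches everything)
  111.0.0.0/9 (111.0.0.0 - 111.127.255.255)
  111.16.0.0/12 (111.16.0.0 - 111.31.255.255)
  111.18.0.0/15 (111.18.0.0 - 111.19.255.255)
  111.18.0.0/17 (111.18.0.0 - 111.18.127.255)
  111.18.0.0/19 (111.18.0.0 - 111.18.31.255)
Total matching entries: 6.

6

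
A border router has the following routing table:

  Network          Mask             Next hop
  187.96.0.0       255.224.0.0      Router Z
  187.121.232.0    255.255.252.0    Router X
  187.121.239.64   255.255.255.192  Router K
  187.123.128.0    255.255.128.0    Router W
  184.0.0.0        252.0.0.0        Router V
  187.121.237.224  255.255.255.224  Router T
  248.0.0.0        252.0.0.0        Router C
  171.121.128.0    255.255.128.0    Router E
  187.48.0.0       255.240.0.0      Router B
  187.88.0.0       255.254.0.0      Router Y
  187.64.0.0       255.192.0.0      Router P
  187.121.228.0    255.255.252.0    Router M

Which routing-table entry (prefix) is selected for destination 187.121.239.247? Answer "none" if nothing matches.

187.96.0.0/11

Entries matching 187.121.239.247:
  184.0.0.0/6 (184.0.0.0 - 187.255.255.255)
  187.64.0.0/10 (187.64.0.0 - 187.127.255.255)
  187.96.0.0/11 (187.96.0.0 - 187.127.255.255)
Most specific is 187.96.0.0/11.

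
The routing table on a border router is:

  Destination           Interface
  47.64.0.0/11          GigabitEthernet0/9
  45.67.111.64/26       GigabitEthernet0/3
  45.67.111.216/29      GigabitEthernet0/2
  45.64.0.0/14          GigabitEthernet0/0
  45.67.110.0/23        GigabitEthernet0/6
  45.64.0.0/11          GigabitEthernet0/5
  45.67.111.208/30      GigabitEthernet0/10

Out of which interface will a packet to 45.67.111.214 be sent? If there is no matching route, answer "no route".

GigabitEthernet0/6

Routes whose prefix contains 45.67.111.214:
  45.64.0.0/11 (45.64.0.0 - 45.95.255.255) -> GigabitEthernet0/5
  45.64.0.0/14 (45.64.0.0 - 45.67.255.255) -> GigabitEthernet0/0
  45.67.110.0/23 (45.67.110.0 - 45.67.111.255) -> GigabitEthernet0/6
More-specific entries that do NOT match:
  45.67.111.208/30 (45.67.111.208 - 45.67.111.211) does not contain 45.67.111.214
  45.67.111.216/29 (45.67.111.216 - 45.67.111.223) does not contain 45.67.111.214
  45.67.111.64/26 (45.67.111.64 - 45.67.111.127) does not contain 45.67.111.214
Longest matching prefix is /23 -> interface GigabitEthernet0/6.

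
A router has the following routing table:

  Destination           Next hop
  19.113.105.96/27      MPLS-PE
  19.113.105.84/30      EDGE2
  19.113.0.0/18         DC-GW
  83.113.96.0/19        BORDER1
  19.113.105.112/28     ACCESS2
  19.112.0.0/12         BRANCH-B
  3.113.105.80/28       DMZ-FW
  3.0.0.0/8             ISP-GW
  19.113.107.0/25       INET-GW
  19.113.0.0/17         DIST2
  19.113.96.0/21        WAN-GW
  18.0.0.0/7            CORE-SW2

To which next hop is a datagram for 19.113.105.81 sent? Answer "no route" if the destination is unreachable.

Routes whose prefix contains 19.113.105.81:
  18.0.0.0/7 (18.0.0.0 - 19.255.255.255) -> CORE-SW2
  19.112.0.0/12 (19.112.0.0 - 19.127.255.255) -> BRANCH-B
  19.113.0.0/17 (19.113.0.0 - 19.113.127.255) -> DIST2
More-specific entries that do NOT match:
  19.113.105.84/30 (19.113.105.84 - 19.113.105.87) does not contain 19.113.105.81
  19.113.105.112/28 (19.113.105.112 - 19.113.105.127) does not contain 19.113.105.81
  3.113.105.80/28 (3.113.105.80 - 3.113.105.95) does not contain 19.113.105.81
  19.113.105.96/27 (19.113.105.96 - 19.113.105.127) does not contain 19.113.105.81
  19.113.107.0/25 (19.113.107.0 - 19.113.107.127) does not contain 19.113.105.81
  19.113.96.0/21 (19.113.96.0 - 19.113.103.255) does not contain 19.113.105.81
  83.113.96.0/19 (83.113.96.0 - 83.113.127.255) does not contain 19.113.105.81
  19.113.0.0/18 (19.113.0.0 - 19.113.63.255) does not contain 19.113.105.81
Longest matching prefix is /17 -> next hop DIST2.

DIST2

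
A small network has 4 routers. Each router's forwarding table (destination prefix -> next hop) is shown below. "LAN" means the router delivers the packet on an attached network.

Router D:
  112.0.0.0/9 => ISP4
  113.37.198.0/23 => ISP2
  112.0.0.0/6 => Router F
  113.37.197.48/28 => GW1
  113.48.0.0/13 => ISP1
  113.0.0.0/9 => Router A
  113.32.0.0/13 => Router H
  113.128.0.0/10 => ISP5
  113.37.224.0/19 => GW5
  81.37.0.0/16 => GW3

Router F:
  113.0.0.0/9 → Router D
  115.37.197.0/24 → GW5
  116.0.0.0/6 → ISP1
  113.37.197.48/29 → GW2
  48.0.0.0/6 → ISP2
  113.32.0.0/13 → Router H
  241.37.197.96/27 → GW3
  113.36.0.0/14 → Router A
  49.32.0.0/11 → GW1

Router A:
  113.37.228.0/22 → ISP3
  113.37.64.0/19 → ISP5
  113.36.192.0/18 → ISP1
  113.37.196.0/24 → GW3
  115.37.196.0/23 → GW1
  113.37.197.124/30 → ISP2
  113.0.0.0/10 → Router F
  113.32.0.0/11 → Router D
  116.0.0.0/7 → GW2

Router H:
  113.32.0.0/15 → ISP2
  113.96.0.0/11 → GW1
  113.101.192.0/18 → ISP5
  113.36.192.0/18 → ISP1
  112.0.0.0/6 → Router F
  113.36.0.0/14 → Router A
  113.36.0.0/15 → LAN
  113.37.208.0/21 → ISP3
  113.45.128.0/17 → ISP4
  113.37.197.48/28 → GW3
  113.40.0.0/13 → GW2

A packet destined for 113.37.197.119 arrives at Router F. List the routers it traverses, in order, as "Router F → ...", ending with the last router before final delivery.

At Router F: longest match for 113.37.197.119 is 113.36.0.0/14 -> Router A
At Router A: longest match for 113.37.197.119 is 113.32.0.0/11 -> Router D
At Router D: longest match for 113.37.197.119 is 113.32.0.0/13 -> Router H
At Router H: longest match for 113.37.197.119 is 113.36.0.0/15 -> LAN

Router F → Router A → Router D → Router H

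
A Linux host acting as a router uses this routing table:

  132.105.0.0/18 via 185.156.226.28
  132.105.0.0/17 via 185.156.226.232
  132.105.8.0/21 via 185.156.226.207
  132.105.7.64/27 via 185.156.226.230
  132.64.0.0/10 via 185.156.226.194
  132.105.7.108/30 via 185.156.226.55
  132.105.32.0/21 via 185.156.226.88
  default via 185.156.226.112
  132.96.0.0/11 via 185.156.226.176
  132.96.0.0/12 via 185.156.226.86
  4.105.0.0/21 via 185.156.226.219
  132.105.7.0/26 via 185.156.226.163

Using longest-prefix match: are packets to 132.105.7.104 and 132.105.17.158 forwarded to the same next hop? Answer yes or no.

yes

132.105.7.104: longest match 132.105.0.0/18 -> 185.156.226.28
132.105.17.158: longest match 132.105.0.0/18 -> 185.156.226.28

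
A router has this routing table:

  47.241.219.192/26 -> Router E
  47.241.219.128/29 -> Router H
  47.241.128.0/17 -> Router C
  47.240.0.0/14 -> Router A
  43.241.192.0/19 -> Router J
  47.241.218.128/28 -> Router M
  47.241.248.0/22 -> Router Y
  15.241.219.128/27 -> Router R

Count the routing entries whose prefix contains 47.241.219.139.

2

Prefixes containing 47.241.219.139:
  47.240.0.0/14 (47.240.0.0 - 47.243.255.255)
  47.241.128.0/17 (47.241.128.0 - 47.241.255.255)
Total matching entries: 2.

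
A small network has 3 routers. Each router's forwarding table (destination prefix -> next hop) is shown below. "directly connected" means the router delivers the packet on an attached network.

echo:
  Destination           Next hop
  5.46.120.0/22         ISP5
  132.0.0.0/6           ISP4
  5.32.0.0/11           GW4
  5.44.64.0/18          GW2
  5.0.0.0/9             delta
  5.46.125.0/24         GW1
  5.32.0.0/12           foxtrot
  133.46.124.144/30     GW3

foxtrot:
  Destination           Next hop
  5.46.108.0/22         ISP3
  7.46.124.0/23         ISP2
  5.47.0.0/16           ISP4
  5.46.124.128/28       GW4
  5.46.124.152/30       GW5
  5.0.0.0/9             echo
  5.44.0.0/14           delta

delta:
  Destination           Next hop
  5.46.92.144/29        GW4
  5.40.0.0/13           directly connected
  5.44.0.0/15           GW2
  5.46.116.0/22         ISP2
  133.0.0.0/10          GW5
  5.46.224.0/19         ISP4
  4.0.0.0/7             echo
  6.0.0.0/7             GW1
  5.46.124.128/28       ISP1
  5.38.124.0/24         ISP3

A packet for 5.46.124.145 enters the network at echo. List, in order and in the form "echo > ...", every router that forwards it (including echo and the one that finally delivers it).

echo > foxtrot > delta

At echo: longest match for 5.46.124.145 is 5.32.0.0/12 -> foxtrot
At foxtrot: longest match for 5.46.124.145 is 5.44.0.0/14 -> delta
At delta: longest match for 5.46.124.145 is 5.40.0.0/13 -> directly connected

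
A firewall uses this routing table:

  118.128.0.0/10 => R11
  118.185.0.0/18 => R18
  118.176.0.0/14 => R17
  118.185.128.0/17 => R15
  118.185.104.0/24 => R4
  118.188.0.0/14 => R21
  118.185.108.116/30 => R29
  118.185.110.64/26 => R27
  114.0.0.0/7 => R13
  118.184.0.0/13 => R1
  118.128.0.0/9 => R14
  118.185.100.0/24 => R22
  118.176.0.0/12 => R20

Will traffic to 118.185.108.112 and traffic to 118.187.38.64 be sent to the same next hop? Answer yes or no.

yes

118.185.108.112: longest match 118.184.0.0/13 -> R1
118.187.38.64: longest match 118.184.0.0/13 -> R1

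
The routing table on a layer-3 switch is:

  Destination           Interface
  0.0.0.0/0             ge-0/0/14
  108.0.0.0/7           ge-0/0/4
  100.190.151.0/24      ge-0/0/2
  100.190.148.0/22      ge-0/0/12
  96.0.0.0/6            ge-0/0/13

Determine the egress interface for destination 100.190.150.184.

Routes whose prefix contains 100.190.150.184:
  0.0.0.0/0 (default, matches everything) -> ge-0/0/14
  100.190.148.0/22 (100.190.148.0 - 100.190.151.255) -> ge-0/0/12
More-specific entries that do NOT match:
  100.190.151.0/24 (100.190.151.0 - 100.190.151.255) does not contain 100.190.150.184
Longest matching prefix is /22 -> interface ge-0/0/12.

ge-0/0/12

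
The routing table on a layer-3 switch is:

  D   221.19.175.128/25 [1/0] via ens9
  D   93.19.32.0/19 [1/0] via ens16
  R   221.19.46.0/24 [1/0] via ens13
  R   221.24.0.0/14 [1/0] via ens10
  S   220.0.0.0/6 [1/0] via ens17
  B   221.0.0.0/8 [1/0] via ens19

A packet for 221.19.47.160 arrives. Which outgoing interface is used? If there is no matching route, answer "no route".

ens19

Routes whose prefix contains 221.19.47.160:
  220.0.0.0/6 (220.0.0.0 - 223.255.255.255) -> ens17
  221.0.0.0/8 (221.0.0.0 - 221.255.255.255) -> ens19
More-specific entries that do NOT match:
  221.19.175.128/25 (221.19.175.128 - 221.19.175.255) does not contain 221.19.47.160
  221.19.46.0/24 (221.19.46.0 - 221.19.46.255) does not contain 221.19.47.160
  93.19.32.0/19 (93.19.32.0 - 93.19.63.255) does not contain 221.19.47.160
  221.24.0.0/14 (221.24.0.0 - 221.27.255.255) does not contain 221.19.47.160
Longest matching prefix is /8 -> interface ens19.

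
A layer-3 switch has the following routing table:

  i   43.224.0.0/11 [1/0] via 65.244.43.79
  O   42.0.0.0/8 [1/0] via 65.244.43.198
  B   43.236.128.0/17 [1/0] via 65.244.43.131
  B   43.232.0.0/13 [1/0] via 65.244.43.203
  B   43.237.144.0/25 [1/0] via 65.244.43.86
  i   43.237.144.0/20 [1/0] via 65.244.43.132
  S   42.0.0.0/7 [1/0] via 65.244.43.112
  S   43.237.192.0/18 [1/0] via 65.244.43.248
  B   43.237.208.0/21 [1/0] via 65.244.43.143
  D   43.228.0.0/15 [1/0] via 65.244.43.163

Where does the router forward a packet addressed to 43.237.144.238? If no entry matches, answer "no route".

Routes whose prefix contains 43.237.144.238:
  42.0.0.0/7 (42.0.0.0 - 43.255.255.255) -> 65.244.43.112
  43.224.0.0/11 (43.224.0.0 - 43.255.255.255) -> 65.244.43.79
  43.232.0.0/13 (43.232.0.0 - 43.239.255.255) -> 65.244.43.203
  43.237.144.0/20 (43.237.144.0 - 43.237.159.255) -> 65.244.43.132
More-specific entries that do NOT match:
  43.237.144.0/25 (43.237.144.0 - 43.237.144.127) does not contain 43.237.144.238
  43.237.208.0/21 (43.237.208.0 - 43.237.215.255) does not contain 43.237.144.238
Longest matching prefix is /20 -> next hop 65.244.43.132.

65.244.43.132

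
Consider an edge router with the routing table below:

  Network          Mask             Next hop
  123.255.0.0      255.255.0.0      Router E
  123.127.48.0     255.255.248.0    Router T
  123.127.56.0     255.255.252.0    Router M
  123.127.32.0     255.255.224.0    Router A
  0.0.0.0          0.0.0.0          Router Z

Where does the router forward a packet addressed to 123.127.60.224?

Router A

Routes whose prefix contains 123.127.60.224:
  0.0.0.0/0 (default, matches everything) -> Router Z
  123.127.32.0/19 (123.127.32.0 - 123.127.63.255) -> Router A
More-specific entries that do NOT match:
  123.127.56.0/22 (123.127.56.0 - 123.127.59.255) does not contain 123.127.60.224
  123.127.48.0/21 (123.127.48.0 - 123.127.55.255) does not contain 123.127.60.224
Longest matching prefix is /19 -> next hop Router A.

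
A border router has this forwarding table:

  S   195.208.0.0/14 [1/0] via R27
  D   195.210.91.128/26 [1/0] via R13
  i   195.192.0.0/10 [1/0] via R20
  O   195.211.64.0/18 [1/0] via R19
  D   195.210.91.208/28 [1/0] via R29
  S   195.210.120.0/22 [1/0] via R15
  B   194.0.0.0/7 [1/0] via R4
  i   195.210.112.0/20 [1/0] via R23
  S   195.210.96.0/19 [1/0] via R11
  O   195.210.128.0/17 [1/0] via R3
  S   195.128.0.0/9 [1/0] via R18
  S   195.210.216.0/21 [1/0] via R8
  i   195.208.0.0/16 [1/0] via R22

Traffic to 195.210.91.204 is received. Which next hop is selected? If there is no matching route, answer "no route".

Routes whose prefix contains 195.210.91.204:
  194.0.0.0/7 (194.0.0.0 - 195.255.255.255) -> R4
  195.128.0.0/9 (195.128.0.0 - 195.255.255.255) -> R18
  195.192.0.0/10 (195.192.0.0 - 195.255.255.255) -> R20
  195.208.0.0/14 (195.208.0.0 - 195.211.255.255) -> R27
More-specific entries that do NOT match:
  195.210.91.208/28 (195.210.91.208 - 195.210.91.223) does not contain 195.210.91.204
  195.210.91.128/26 (195.210.91.128 - 195.210.91.191) does not contain 195.210.91.204
  195.210.120.0/22 (195.210.120.0 - 195.210.123.255) does not contain 195.210.91.204
  195.210.216.0/21 (195.210.216.0 - 195.210.223.255) does not contain 195.210.91.204
  195.210.112.0/20 (195.210.112.0 - 195.210.127.255) does not contain 195.210.91.204
  195.210.96.0/19 (195.210.96.0 - 195.210.127.255) does not contain 195.210.91.204
  195.211.64.0/18 (195.211.64.0 - 195.211.127.255) does not contain 195.210.91.204
  195.210.128.0/17 (195.210.128.0 - 195.210.255.255) does not contain 195.210.91.204
  195.208.0.0/16 (195.208.0.0 - 195.208.255.255) does not contain 195.210.91.204
Longest matching prefix is /14 -> next hop R27.

R27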